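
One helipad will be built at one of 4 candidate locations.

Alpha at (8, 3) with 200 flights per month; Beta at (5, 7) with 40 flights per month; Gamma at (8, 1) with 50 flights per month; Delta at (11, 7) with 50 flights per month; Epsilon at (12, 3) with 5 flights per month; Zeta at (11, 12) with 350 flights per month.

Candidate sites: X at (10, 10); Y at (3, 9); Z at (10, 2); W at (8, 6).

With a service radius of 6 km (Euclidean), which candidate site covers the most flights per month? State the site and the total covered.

X, covering 440

Coverage radius r = 6 km; a point is covered iff (Δx)²+(Δy)² ≤ 6² = 36.
  X (10, 10): covers {Beta, Delta, Zeta} → 440
  Y (3, 9): covers {Beta} → 40
  Z (10, 2): covers {Alpha, Gamma, Delta, Epsilon} → 305
  W (8, 6): covers {Alpha, Beta, Gamma, Delta, Epsilon} → 345
Maximum coverage at X: 440 flights per month.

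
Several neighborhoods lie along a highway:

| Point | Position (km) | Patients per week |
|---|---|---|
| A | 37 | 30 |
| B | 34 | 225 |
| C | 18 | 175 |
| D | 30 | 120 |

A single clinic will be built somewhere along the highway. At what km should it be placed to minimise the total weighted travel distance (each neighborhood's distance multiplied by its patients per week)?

x = 30

For a sum of weighted absolute distances on a line, the optimum is the weighted median (not the mean). Total weight W = 550; half-weight = 275.
Sort by position and accumulate weight:
  km 18 (C, w=175) → cum 175
  km 30 (D, w=120) → cum 295  ≥ 275 → median here
  km 34 (B, w=225) → cum 520
  km 37 (A, w=30) → cum 550
Optimal location: km 30.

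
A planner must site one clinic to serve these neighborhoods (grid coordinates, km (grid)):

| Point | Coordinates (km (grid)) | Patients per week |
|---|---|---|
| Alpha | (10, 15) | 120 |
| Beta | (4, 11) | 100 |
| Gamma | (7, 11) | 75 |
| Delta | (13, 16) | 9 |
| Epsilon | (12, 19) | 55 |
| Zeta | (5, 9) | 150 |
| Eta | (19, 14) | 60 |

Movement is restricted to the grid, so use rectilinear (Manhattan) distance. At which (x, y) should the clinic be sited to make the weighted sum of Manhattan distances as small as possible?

(7, 11)

Manhattan distance separates: Σwᵢ(|x−xᵢ|+|y−yᵢ|) = Σwᵢ|x−xᵢ| + Σwᵢ|y−yᵢ|, so x and y are optimised independently as 1-D weighted medians.
Total weight W = 569; half = 284.5.
x-coordinate, sorted with cumulative weight:
  x=4 (Beta, w=100) cum 100
  x=5 (Zeta, w=150) cum 250
  x=7 (Gamma, w=75) cum 325  ← median
  x=10 (Alpha, w=120) cum 445
  x=12 (Epsilon, w=55) cum 500
  x=13 (Delta, w=9) cum 509
  x=19 (Eta, w=60) cum 569
⇒ x* = 7
y-coordinate, sorted with cumulative weight:
  y=9 (Zeta, w=150) cum 150
  y=11 (Beta, w=100) cum 250
  y=11 (Gamma, w=75) cum 325  ← median
  y=14 (Eta, w=60) cum 385
  y=15 (Alpha, w=120) cum 505
  y=16 (Delta, w=9) cum 514
  y=19 (Epsilon, w=55) cum 569
⇒ y* = 11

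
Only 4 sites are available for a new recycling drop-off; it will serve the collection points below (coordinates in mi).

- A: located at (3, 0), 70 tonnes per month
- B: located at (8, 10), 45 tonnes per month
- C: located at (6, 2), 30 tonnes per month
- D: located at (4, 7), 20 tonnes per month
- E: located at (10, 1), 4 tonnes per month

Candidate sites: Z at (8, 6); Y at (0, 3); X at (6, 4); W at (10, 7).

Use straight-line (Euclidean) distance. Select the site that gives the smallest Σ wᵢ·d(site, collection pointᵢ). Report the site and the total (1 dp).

X, total 786.7 mi

Total weighted distance at each candidate:
  Z (8, 6): total = 964.9
  Y (0, 3): total = 1111.8
  X (6, 4): total = 786.7
  W (10, 7): total = 1191.3
Minimum is at X with total 786.7 mi.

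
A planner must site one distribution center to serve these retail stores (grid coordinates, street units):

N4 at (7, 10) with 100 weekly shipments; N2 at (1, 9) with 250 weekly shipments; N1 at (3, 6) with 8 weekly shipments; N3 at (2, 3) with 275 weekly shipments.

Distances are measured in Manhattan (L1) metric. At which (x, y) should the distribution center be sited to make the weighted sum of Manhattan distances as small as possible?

Manhattan distance separates: Σwᵢ(|x−xᵢ|+|y−yᵢ|) = Σwᵢ|x−xᵢ| + Σwᵢ|y−yᵢ|, so x and y are optimised independently as 1-D weighted medians.
Total weight W = 633; half = 316.5.
x-coordinate, sorted with cumulative weight:
  x=1 (N2, w=250) cum 250
  x=2 (N3, w=275) cum 525  ← median
  x=3 (N1, w=8) cum 533
  x=7 (N4, w=100) cum 633
⇒ x* = 2
y-coordinate, sorted with cumulative weight:
  y=3 (N3, w=275) cum 275
  y=6 (N1, w=8) cum 283
  y=9 (N2, w=250) cum 533  ← median
  y=10 (N4, w=100) cum 633
⇒ y* = 9

(2, 9)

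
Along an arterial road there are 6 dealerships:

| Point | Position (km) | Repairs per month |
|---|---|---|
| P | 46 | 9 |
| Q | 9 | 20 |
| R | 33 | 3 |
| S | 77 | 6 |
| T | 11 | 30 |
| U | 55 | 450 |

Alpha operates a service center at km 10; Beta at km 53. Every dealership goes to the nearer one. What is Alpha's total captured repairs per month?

50

The indifferent point is the midpoint (10+53)/2 = 31.5; dealerships left of it (closer to Alpha at 10) go to Alpha, those right go to Beta.
  Q at 9 (w=20) → Alpha
  T at 11 (w=30) → Alpha
  R at 33 (w=3) → Beta
  P at 46 (w=9) → Beta
  U at 55 (w=450) → Beta
  S at 77 (w=6) → Beta
Alpha captures 50; Beta captures 468.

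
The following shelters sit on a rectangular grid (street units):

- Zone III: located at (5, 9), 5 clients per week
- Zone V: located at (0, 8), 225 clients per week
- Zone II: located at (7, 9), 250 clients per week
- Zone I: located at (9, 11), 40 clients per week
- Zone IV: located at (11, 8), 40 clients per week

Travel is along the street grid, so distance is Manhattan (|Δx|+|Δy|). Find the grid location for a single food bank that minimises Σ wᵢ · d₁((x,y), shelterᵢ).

Manhattan distance separates: Σwᵢ(|x−xᵢ|+|y−yᵢ|) = Σwᵢ|x−xᵢ| + Σwᵢ|y−yᵢ|, so x and y are optimised independently as 1-D weighted medians.
Total weight W = 560; half = 280.
x-coordinate, sorted with cumulative weight:
  x=0 (Zone V, w=225) cum 225
  x=5 (Zone III, w=5) cum 230
  x=7 (Zone II, w=250) cum 480  ← median
  x=9 (Zone I, w=40) cum 520
  x=11 (Zone IV, w=40) cum 560
⇒ x* = 7
y-coordinate, sorted with cumulative weight:
  y=8 (Zone V, w=225) cum 225
  y=8 (Zone IV, w=40) cum 265
  y=9 (Zone III, w=5) cum 270
  y=9 (Zone II, w=250) cum 520  ← median
  y=11 (Zone I, w=40) cum 560
⇒ y* = 9

(7, 9)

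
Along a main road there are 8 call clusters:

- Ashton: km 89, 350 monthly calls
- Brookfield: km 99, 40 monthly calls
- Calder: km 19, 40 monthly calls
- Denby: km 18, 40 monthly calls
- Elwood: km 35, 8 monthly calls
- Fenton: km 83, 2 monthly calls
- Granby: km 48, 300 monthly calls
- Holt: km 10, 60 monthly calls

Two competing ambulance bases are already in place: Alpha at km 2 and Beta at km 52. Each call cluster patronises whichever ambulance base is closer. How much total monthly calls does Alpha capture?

The indifferent point is the midpoint (2+52)/2 = 27; call clusters left of it (closer to Alpha at 2) go to Alpha, those right go to Beta.
  Holt at 10 (w=60) → Alpha
  Denby at 18 (w=40) → Alpha
  Calder at 19 (w=40) → Alpha
  Elwood at 35 (w=8) → Beta
  Granby at 48 (w=300) → Beta
  Fenton at 83 (w=2) → Beta
  Ashton at 89 (w=350) → Beta
  Brookfield at 99 (w=40) → Beta
Alpha captures 140; Beta captures 700.

140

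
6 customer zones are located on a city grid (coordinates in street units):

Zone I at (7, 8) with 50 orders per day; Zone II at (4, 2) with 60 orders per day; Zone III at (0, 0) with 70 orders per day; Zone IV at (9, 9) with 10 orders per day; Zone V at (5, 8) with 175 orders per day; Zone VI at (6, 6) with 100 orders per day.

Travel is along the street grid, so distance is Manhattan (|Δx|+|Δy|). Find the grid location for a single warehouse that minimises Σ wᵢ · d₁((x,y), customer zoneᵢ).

(5, 8)

Manhattan distance separates: Σwᵢ(|x−xᵢ|+|y−yᵢ|) = Σwᵢ|x−xᵢ| + Σwᵢ|y−yᵢ|, so x and y are optimised independently as 1-D weighted medians.
Total weight W = 465; half = 232.5.
x-coordinate, sorted with cumulative weight:
  x=0 (Zone III, w=70) cum 70
  x=4 (Zone II, w=60) cum 130
  x=5 (Zone V, w=175) cum 305  ← median
  x=6 (Zone VI, w=100) cum 405
  x=7 (Zone I, w=50) cum 455
  x=9 (Zone IV, w=10) cum 465
⇒ x* = 5
y-coordinate, sorted with cumulative weight:
  y=0 (Zone III, w=70) cum 70
  y=2 (Zone II, w=60) cum 130
  y=6 (Zone VI, w=100) cum 230
  y=8 (Zone I, w=50) cum 280  ← median
  y=8 (Zone V, w=175) cum 455
  y=9 (Zone IV, w=10) cum 465
⇒ y* = 8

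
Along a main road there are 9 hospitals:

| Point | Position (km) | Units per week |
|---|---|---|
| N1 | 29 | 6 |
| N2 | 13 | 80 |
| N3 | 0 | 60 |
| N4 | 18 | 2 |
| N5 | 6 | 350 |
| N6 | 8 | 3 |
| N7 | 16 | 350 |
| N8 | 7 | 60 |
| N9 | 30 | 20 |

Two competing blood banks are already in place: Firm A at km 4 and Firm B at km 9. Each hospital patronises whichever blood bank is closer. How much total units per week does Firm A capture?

The indifferent point is the midpoint (4+9)/2 = 6.5; hospitals left of it (closer to Firm A at 4) go to Firm A, those right go to Firm B.
  N3 at 0 (w=60) → Firm A
  N5 at 6 (w=350) → Firm A
  N8 at 7 (w=60) → Firm B
  N6 at 8 (w=3) → Firm B
  N2 at 13 (w=80) → Firm B
  N7 at 16 (w=350) → Firm B
  N4 at 18 (w=2) → Firm B
  N1 at 29 (w=6) → Firm B
  N9 at 30 (w=20) → Firm B
Firm A captures 410; Firm B captures 521.

410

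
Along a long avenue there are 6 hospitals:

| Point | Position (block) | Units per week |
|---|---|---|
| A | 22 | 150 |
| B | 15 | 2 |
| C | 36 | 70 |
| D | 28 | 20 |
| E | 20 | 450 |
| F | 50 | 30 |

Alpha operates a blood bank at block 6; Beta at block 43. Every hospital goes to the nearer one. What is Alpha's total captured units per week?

602

The indifferent point is the midpoint (6+43)/2 = 24.5; hospitals left of it (closer to Alpha at 6) go to Alpha, those right go to Beta.
  B at 15 (w=2) → Alpha
  E at 20 (w=450) → Alpha
  A at 22 (w=150) → Alpha
  D at 28 (w=20) → Beta
  C at 36 (w=70) → Beta
  F at 50 (w=30) → Beta
Alpha captures 602; Beta captures 120.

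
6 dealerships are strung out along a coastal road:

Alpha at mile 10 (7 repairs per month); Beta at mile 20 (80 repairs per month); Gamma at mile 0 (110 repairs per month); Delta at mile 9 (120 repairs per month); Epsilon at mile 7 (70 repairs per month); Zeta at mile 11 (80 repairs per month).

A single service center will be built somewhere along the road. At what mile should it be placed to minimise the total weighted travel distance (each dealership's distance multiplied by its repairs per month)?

For a sum of weighted absolute distances on a line, the optimum is the weighted median (not the mean). Total weight W = 467; half-weight = 233.5.
Sort by position and accumulate weight:
  mile 0 (Gamma, w=110) → cum 110
  mile 7 (Epsilon, w=70) → cum 180
  mile 9 (Delta, w=120) → cum 300  ≥ 233.5 → median here
  mile 10 (Alpha, w=7) → cum 307
  mile 11 (Zeta, w=80) → cum 387
  mile 20 (Beta, w=80) → cum 467
Optimal location: mile 9.

x = 9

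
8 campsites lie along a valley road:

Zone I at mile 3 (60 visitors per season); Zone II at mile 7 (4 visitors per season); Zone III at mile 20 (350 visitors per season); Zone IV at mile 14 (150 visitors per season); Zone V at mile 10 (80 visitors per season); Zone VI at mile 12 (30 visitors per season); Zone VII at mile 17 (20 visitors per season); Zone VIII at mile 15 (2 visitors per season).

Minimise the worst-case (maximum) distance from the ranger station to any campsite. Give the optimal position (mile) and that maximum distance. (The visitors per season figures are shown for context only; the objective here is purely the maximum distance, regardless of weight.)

The 1-center on a line is the midpoint of the two extreme points: leftmost at 3, rightmost at 20.
Optimal location = (3 + 20)/2 = 11.5; maximum distance = (20 − 3)/2 = 8.5.

location 11.5, max distance 8.5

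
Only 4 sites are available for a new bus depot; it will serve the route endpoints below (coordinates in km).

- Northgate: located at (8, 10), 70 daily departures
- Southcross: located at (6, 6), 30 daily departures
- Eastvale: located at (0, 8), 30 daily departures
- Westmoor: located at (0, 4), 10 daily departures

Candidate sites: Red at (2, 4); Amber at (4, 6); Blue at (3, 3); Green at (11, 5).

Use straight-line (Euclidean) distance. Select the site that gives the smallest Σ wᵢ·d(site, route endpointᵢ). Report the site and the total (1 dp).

Amber, total 634.9 km

Total weighted distance at each candidate:
  Red (2, 4): total = 882.3
  Amber (4, 6): total = 634.9
  Blue (3, 3): total = 936.0
  Green (11, 5): total = 1013.6
Minimum is at Amber with total 634.9 km.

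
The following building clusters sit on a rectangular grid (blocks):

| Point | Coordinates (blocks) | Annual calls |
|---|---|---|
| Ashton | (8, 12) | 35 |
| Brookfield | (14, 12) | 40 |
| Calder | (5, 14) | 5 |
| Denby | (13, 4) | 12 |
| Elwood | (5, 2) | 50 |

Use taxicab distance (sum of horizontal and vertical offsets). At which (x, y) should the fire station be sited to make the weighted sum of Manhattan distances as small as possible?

Manhattan distance separates: Σwᵢ(|x−xᵢ|+|y−yᵢ|) = Σwᵢ|x−xᵢ| + Σwᵢ|y−yᵢ|, so x and y are optimised independently as 1-D weighted medians.
Total weight W = 142; half = 71.
x-coordinate, sorted with cumulative weight:
  x=5 (Calder, w=5) cum 5
  x=5 (Elwood, w=50) cum 55
  x=8 (Ashton, w=35) cum 90  ← median
  x=13 (Denby, w=12) cum 102
  x=14 (Brookfield, w=40) cum 142
⇒ x* = 8
y-coordinate, sorted with cumulative weight:
  y=2 (Elwood, w=50) cum 50
  y=4 (Denby, w=12) cum 62
  y=12 (Ashton, w=35) cum 97  ← median
  y=12 (Brookfield, w=40) cum 137
  y=14 (Calder, w=5) cum 142
⇒ y* = 12

(8, 12)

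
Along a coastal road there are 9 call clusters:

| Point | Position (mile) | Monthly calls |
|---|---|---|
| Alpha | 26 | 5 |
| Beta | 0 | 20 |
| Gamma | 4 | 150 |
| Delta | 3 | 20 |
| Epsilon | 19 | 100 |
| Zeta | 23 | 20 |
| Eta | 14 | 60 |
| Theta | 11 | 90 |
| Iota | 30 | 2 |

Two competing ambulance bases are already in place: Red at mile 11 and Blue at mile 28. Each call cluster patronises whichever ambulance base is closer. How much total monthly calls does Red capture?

The indifferent point is the midpoint (11+28)/2 = 19.5; call clusters left of it (closer to Red at 11) go to Red, those right go to Blue.
  Beta at 0 (w=20) → Red
  Delta at 3 (w=20) → Red
  Gamma at 4 (w=150) → Red
  Theta at 11 (w=90) → Red
  Eta at 14 (w=60) → Red
  Epsilon at 19 (w=100) → Red
  Zeta at 23 (w=20) → Blue
  Alpha at 26 (w=5) → Blue
  Iota at 30 (w=2) → Blue
Red captures 440; Blue captures 27.

440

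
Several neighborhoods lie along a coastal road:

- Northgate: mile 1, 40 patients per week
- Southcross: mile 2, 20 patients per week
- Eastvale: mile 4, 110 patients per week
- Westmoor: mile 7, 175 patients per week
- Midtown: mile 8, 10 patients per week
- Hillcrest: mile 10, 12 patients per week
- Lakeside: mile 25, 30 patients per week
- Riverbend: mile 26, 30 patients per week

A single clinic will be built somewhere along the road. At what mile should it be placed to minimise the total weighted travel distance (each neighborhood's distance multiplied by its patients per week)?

For a sum of weighted absolute distances on a line, the optimum is the weighted median (not the mean). Total weight W = 427; half-weight = 213.5.
Sort by position and accumulate weight:
  mile 1 (Northgate, w=40) → cum 40
  mile 2 (Southcross, w=20) → cum 60
  mile 4 (Eastvale, w=110) → cum 170
  mile 7 (Westmoor, w=175) → cum 345  ≥ 213.5 → median here
  mile 8 (Midtown, w=10) → cum 355
  mile 10 (Hillcrest, w=12) → cum 367
  mile 25 (Lakeside, w=30) → cum 397
  mile 26 (Riverbend, w=30) → cum 427
Optimal location: mile 7.

x = 7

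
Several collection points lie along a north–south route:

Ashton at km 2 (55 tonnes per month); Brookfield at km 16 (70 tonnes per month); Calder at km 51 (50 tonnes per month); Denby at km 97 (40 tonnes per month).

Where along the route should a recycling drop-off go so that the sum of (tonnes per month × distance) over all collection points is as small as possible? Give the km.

For a sum of weighted absolute distances on a line, the optimum is the weighted median (not the mean). Total weight W = 215; half-weight = 107.5.
Sort by position and accumulate weight:
  km 2 (Ashton, w=55) → cum 55
  km 16 (Brookfield, w=70) → cum 125  ≥ 107.5 → median here
  km 51 (Calder, w=50) → cum 175
  km 97 (Denby, w=40) → cum 215
Optimal location: km 16.

x = 16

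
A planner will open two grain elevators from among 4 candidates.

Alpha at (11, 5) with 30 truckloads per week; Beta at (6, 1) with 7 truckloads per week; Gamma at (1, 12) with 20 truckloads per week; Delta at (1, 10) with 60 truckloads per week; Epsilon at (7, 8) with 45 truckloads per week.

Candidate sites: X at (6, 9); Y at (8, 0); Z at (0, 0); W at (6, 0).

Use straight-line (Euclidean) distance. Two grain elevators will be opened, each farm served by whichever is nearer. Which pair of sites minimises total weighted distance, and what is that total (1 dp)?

{X, Y}, total 676.8

Evaluate every pair (each demand assigned to the nearer of the two):
  {X, Y}: total = 676.8
  {X, W}: total = 685.3
  {X, Z}: total = 720.9
  {Y, Z}: total = 1397.2
  {Z, W}: total = 1425.8
  {Y, W}: total = 1475.6
Best pair: {X, Y} with total 676.8.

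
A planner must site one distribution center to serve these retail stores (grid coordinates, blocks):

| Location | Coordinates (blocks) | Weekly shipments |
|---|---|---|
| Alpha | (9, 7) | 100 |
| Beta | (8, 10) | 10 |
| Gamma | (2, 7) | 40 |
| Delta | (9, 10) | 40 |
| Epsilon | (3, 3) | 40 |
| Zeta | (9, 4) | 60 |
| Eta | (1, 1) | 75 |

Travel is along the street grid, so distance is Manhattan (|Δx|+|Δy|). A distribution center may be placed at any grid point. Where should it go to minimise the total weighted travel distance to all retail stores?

Manhattan distance separates: Σwᵢ(|x−xᵢ|+|y−yᵢ|) = Σwᵢ|x−xᵢ| + Σwᵢ|y−yᵢ|, so x and y are optimised independently as 1-D weighted medians.
Total weight W = 365; half = 182.5.
x-coordinate, sorted with cumulative weight:
  x=1 (Eta, w=75) cum 75
  x=2 (Gamma, w=40) cum 115
  x=3 (Epsilon, w=40) cum 155
  x=8 (Beta, w=10) cum 165
  x=9 (Alpha, w=100) cum 265  ← median
  x=9 (Delta, w=40) cum 305
  x=9 (Zeta, w=60) cum 365
⇒ x* = 9
y-coordinate, sorted with cumulative weight:
  y=1 (Eta, w=75) cum 75
  y=3 (Epsilon, w=40) cum 115
  y=4 (Zeta, w=60) cum 175
  y=7 (Alpha, w=100) cum 275  ← median
  y=7 (Gamma, w=40) cum 315
  y=10 (Beta, w=10) cum 325
  y=10 (Delta, w=40) cum 365
⇒ y* = 7

(9, 7)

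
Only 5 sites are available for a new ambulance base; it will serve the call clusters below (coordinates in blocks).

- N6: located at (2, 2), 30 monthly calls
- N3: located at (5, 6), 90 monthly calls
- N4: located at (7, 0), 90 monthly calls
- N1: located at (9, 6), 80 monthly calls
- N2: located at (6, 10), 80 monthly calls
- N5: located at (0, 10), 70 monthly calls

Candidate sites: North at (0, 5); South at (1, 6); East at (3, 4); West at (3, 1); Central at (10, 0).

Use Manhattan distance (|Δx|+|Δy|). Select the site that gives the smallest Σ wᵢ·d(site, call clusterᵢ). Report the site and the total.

East, total 3160 blocks

Total weighted distance at each candidate:
  North (0, 5): total = 3800
  South (1, 6): total = 3300
  East (3, 4): total = 3160
  West (3, 1): total = 3820
  Central (10, 0): total = 4640
Minimum is at East with total 3160 blocks.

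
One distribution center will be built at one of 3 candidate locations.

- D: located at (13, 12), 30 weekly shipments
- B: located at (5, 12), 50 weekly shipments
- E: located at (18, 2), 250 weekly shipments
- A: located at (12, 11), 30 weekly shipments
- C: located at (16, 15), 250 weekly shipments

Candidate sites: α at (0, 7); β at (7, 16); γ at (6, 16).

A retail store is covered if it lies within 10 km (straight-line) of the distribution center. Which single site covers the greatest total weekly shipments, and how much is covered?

β, covering 360

Coverage radius r = 10 km; a point is covered iff (Δx)²+(Δy)² ≤ 10² = 100.
  α (0, 7): covers {B} → 50
  β (7, 16): covers {D, B, A, C} → 360
  γ (6, 16): covers {D, B, A} → 110
Maximum coverage at β: 360 weekly shipments.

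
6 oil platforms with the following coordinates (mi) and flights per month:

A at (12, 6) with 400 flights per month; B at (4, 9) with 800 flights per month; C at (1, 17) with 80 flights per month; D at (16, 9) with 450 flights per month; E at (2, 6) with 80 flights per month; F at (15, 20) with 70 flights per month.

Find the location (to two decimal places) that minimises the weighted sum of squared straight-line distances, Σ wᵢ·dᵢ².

(8.77, 8.98)

The minimiser of Σwᵢ‖p−pᵢ‖² is the weighted centroid p* = (Σwᵢpᵢ)/(Σwᵢ).
Σwᵢ = 1880.
Σwᵢxᵢ = 400·12 + 800·4 + 80·1 + 450·16 + 80·2 + 70·15 = 16490.
Σwᵢyᵢ = 400·6 + 800·9 + 80·17 + 450·9 + 80·6 + 70·20 = 16890.
x* = 16490/1880 = 8.77, y* = 16890/1880 = 8.98.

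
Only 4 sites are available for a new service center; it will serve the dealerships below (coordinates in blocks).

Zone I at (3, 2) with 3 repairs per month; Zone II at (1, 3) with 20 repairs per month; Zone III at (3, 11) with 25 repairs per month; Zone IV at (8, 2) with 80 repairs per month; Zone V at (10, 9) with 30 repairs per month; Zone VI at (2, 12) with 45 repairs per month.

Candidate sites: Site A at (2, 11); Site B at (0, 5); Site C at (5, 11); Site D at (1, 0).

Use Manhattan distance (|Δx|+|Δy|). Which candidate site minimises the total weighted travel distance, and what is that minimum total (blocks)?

Site C, total 1673 blocks

Total weighted distance at each candidate:
  Site A (2, 11): total = 1780
  Site B (0, 5): total = 2008
  Site C (5, 11): total = 1673
  Site D (1, 0): total = 2242
Minimum is at Site C with total 1673 blocks.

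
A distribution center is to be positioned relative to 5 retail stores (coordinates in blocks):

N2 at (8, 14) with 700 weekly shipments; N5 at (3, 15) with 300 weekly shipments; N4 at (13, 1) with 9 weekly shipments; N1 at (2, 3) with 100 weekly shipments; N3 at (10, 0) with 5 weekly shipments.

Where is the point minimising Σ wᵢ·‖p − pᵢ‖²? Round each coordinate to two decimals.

The minimiser of Σwᵢ‖p−pᵢ‖² is the weighted centroid p* = (Σwᵢpᵢ)/(Σwᵢ).
Σwᵢ = 1114.
Σwᵢxᵢ = 700·8 + 300·3 + 9·13 + 100·2 + 5·10 = 6867.
Σwᵢyᵢ = 700·14 + 300·15 + 9·1 + 100·3 + 5·0 = 14609.
x* = 6867/1114 = 6.16, y* = 14609/1114 = 13.11.

(6.16, 13.11)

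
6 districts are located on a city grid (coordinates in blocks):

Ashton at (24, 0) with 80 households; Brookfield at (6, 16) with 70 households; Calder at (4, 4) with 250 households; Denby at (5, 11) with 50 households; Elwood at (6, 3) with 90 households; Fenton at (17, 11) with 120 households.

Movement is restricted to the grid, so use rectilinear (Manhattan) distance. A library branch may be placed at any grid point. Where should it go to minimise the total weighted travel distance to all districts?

Manhattan distance separates: Σwᵢ(|x−xᵢ|+|y−yᵢ|) = Σwᵢ|x−xᵢ| + Σwᵢ|y−yᵢ|, so x and y are optimised independently as 1-D weighted medians.
Total weight W = 660; half = 330.
x-coordinate, sorted with cumulative weight:
  x=4 (Calder, w=250) cum 250
  x=5 (Denby, w=50) cum 300
  x=6 (Brookfield, w=70) cum 370  ← median
  x=6 (Elwood, w=90) cum 460
  x=17 (Fenton, w=120) cum 580
  x=24 (Ashton, w=80) cum 660
⇒ x* = 6
y-coordinate, sorted with cumulative weight:
  y=0 (Ashton, w=80) cum 80
  y=3 (Elwood, w=90) cum 170
  y=4 (Calder, w=250) cum 420  ← median
  y=11 (Denby, w=50) cum 470
  y=11 (Fenton, w=120) cum 590
  y=16 (Brookfield, w=70) cum 660
⇒ y* = 4

(6, 4)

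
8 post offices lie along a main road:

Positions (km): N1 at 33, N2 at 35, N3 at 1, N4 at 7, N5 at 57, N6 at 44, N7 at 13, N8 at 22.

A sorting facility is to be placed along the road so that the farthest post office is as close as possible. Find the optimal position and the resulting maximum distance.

location 29, max distance 28

The 1-center on a line is the midpoint of the two extreme points: leftmost at 1, rightmost at 57.
Optimal location = (1 + 57)/2 = 29; maximum distance = (57 − 1)/2 = 28.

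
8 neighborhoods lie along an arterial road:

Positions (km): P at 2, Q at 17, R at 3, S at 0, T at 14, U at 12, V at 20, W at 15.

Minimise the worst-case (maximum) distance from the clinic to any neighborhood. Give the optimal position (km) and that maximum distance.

location 10, max distance 10

The 1-center on a line is the midpoint of the two extreme points: leftmost at 0, rightmost at 20.
Optimal location = (0 + 20)/2 = 10; maximum distance = (20 − 0)/2 = 10.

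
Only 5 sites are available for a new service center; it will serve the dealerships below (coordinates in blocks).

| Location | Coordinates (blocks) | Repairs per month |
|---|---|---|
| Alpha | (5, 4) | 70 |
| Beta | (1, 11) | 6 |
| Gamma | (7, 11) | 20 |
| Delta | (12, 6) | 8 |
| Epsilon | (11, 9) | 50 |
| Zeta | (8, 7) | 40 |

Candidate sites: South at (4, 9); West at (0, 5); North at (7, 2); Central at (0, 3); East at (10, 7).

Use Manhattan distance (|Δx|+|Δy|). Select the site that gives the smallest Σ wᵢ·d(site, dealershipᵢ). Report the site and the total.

Total weighted distance at each candidate:
  South (4, 9): total = 1228
  West (0, 5): total = 1976
  North (7, 2): total = 1412
  Central (0, 3): total = 2224
  East (10, 7): total = 1032
Minimum is at East with total 1032 blocks.

East, total 1032 blocks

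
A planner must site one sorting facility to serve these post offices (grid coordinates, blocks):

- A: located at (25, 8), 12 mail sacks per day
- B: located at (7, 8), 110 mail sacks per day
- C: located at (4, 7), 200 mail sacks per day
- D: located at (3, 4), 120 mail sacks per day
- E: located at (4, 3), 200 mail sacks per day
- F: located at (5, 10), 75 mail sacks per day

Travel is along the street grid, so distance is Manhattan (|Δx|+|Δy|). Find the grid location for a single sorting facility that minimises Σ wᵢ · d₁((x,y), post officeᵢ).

Manhattan distance separates: Σwᵢ(|x−xᵢ|+|y−yᵢ|) = Σwᵢ|x−xᵢ| + Σwᵢ|y−yᵢ|, so x and y are optimised independently as 1-D weighted medians.
Total weight W = 717; half = 358.5.
x-coordinate, sorted with cumulative weight:
  x=3 (D, w=120) cum 120
  x=4 (C, w=200) cum 320
  x=4 (E, w=200) cum 520  ← median
  x=5 (F, w=75) cum 595
  x=7 (B, w=110) cum 705
  x=25 (A, w=12) cum 717
⇒ x* = 4
y-coordinate, sorted with cumulative weight:
  y=3 (E, w=200) cum 200
  y=4 (D, w=120) cum 320
  y=7 (C, w=200) cum 520  ← median
  y=8 (A, w=12) cum 532
  y=8 (B, w=110) cum 642
  y=10 (F, w=75) cum 717
⇒ y* = 7

(4, 7)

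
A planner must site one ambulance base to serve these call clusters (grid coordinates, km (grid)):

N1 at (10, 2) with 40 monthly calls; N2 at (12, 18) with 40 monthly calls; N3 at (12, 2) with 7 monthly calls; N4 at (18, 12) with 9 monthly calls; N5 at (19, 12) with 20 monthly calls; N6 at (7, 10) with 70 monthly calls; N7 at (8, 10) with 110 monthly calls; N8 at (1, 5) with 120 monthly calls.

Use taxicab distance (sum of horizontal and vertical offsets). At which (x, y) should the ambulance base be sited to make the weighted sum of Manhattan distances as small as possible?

Manhattan distance separates: Σwᵢ(|x−xᵢ|+|y−yᵢ|) = Σwᵢ|x−xᵢ| + Σwᵢ|y−yᵢ|, so x and y are optimised independently as 1-D weighted medians.
Total weight W = 416; half = 208.
x-coordinate, sorted with cumulative weight:
  x=1 (N8, w=120) cum 120
  x=7 (N6, w=70) cum 190
  x=8 (N7, w=110) cum 300  ← median
  x=10 (N1, w=40) cum 340
  x=12 (N2, w=40) cum 380
  x=12 (N3, w=7) cum 387
  x=18 (N4, w=9) cum 396
  x=19 (N5, w=20) cum 416
⇒ x* = 8
y-coordinate, sorted with cumulative weight:
  y=2 (N1, w=40) cum 40
  y=2 (N3, w=7) cum 47
  y=5 (N8, w=120) cum 167
  y=10 (N6, w=70) cum 237  ← median
  y=10 (N7, w=110) cum 347
  y=12 (N4, w=9) cum 356
  y=12 (N5, w=20) cum 376
  y=18 (N2, w=40) cum 416
⇒ y* = 10

(8, 10)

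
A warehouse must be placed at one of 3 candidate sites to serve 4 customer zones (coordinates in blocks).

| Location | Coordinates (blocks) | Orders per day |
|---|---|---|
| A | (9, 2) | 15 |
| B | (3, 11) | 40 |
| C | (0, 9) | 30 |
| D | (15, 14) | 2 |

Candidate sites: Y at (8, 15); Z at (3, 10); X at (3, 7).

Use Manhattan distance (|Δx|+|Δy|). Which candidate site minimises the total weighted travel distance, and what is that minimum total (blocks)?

Total weighted distance at each candidate:
  Y (8, 15): total = 1006
  Z (3, 10): total = 402
  X (3, 7): total = 513
Minimum is at Z with total 402 blocks.

Z, total 402 blocks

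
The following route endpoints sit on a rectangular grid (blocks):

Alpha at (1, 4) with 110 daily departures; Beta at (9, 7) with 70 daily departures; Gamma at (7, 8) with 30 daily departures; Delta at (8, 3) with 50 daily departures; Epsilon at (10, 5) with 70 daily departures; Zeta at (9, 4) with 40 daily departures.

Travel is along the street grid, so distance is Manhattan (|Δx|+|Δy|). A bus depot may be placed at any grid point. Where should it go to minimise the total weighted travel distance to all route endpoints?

(8, 4)

Manhattan distance separates: Σwᵢ(|x−xᵢ|+|y−yᵢ|) = Σwᵢ|x−xᵢ| + Σwᵢ|y−yᵢ|, so x and y are optimised independently as 1-D weighted medians.
Total weight W = 370; half = 185.
x-coordinate, sorted with cumulative weight:
  x=1 (Alpha, w=110) cum 110
  x=7 (Gamma, w=30) cum 140
  x=8 (Delta, w=50) cum 190  ← median
  x=9 (Beta, w=70) cum 260
  x=9 (Zeta, w=40) cum 300
  x=10 (Epsilon, w=70) cum 370
⇒ x* = 8
y-coordinate, sorted with cumulative weight:
  y=3 (Delta, w=50) cum 50
  y=4 (Alpha, w=110) cum 160
  y=4 (Zeta, w=40) cum 200  ← median
  y=5 (Epsilon, w=70) cum 270
  y=7 (Beta, w=70) cum 340
  y=8 (Gamma, w=30) cum 370
⇒ y* = 4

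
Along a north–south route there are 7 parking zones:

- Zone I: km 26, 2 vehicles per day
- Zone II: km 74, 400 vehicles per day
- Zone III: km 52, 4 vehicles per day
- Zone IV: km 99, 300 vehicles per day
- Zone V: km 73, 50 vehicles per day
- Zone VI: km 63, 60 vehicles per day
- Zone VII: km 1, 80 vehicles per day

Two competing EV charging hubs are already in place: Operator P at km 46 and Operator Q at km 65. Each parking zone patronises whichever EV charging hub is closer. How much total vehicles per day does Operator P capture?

The indifferent point is the midpoint (46+65)/2 = 55.5; parking zones left of it (closer to Operator P at 46) go to Operator P, those right go to Operator Q.
  Zone VII at 1 (w=80) → Operator P
  Zone I at 26 (w=2) → Operator P
  Zone III at 52 (w=4) → Operator P
  Zone VI at 63 (w=60) → Operator Q
  Zone V at 73 (w=50) → Operator Q
  Zone II at 74 (w=400) → Operator Q
  Zone IV at 99 (w=300) → Operator Q
Operator P captures 86; Operator Q captures 810.

86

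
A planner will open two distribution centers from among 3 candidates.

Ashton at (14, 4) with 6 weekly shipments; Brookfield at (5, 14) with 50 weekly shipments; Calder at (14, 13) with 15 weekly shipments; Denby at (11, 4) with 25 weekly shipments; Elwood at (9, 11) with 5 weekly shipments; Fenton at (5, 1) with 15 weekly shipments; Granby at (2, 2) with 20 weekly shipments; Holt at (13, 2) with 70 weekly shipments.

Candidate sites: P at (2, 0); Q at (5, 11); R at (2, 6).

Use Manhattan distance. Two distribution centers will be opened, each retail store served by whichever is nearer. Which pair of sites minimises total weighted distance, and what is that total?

{P, Q}, total 1766

Evaluate every pair (each demand assigned to the nearer of the two):
  {P, Q}: total = 1766
  {Q, R}: total = 1944
  {P, R}: total = 2264
Best pair: {P, Q} with total 1766.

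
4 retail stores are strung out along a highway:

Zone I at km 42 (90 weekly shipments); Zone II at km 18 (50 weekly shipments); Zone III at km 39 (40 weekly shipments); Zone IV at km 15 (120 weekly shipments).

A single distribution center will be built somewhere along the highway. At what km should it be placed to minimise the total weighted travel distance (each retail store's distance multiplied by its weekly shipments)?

x = 18

For a sum of weighted absolute distances on a line, the optimum is the weighted median (not the mean). Total weight W = 300; half-weight = 150.
Sort by position and accumulate weight:
  km 15 (Zone IV, w=120) → cum 120
  km 18 (Zone II, w=50) → cum 170  ≥ 150 → median here
  km 39 (Zone III, w=40) → cum 210
  km 42 (Zone I, w=90) → cum 300
Optimal location: km 18.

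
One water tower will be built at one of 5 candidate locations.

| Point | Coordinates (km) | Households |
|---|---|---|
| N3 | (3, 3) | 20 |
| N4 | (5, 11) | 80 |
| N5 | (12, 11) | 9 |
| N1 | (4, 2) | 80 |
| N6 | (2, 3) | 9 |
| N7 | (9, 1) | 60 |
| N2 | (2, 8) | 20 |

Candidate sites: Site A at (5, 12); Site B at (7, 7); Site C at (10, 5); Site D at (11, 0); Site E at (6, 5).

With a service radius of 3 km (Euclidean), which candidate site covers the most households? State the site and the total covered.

Coverage radius r = 3 km; a point is covered iff (Δx)²+(Δy)² ≤ 3² = 9.
  Site A (5, 12): covers {N4} → 80
  Site B (7, 7): covers {none} → 0
  Site C (10, 5): covers {none} → 0
  Site D (11, 0): covers {N7} → 60
  Site E (6, 5): covers {none} → 0
Maximum coverage at Site A: 80 households.

Site A, covering 80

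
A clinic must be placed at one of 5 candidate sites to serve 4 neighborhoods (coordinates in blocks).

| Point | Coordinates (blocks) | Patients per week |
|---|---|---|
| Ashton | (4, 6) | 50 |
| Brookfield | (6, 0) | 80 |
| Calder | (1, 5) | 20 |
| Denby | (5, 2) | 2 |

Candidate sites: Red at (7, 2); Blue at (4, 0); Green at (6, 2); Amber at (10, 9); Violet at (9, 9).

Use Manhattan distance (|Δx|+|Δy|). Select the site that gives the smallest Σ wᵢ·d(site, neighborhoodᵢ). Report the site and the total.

Total weighted distance at each candidate:
  Red (7, 2): total = 774
  Blue (4, 0): total = 626
  Green (6, 2): total = 622
  Amber (10, 9): total = 1774
  Violet (9, 9): total = 1622
Minimum is at Green with total 622 blocks.

Green, total 622 blocks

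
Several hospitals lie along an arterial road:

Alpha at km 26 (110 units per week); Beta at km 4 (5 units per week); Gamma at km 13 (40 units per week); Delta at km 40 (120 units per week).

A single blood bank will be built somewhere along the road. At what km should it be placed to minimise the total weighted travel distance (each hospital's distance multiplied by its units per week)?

For a sum of weighted absolute distances on a line, the optimum is the weighted median (not the mean). Total weight W = 275; half-weight = 137.5.
Sort by position and accumulate weight:
  km 4 (Beta, w=5) → cum 5
  km 13 (Gamma, w=40) → cum 45
  km 26 (Alpha, w=110) → cum 155  ≥ 137.5 → median here
  km 40 (Delta, w=120) → cum 275
Optimal location: km 26.

x = 26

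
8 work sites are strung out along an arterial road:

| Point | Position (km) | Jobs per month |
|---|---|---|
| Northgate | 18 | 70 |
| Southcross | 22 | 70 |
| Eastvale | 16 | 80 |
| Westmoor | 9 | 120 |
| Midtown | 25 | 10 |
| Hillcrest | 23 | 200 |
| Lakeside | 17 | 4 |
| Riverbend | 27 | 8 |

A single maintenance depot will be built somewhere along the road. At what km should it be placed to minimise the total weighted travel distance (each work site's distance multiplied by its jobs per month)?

For a sum of weighted absolute distances on a line, the optimum is the weighted median (not the mean). Total weight W = 562; half-weight = 281.
Sort by position and accumulate weight:
  km 9 (Westmoor, w=120) → cum 120
  km 16 (Eastvale, w=80) → cum 200
  km 17 (Lakeside, w=4) → cum 204
  km 18 (Northgate, w=70) → cum 274
  km 22 (Southcross, w=70) → cum 344  ≥ 281 → median here
  km 23 (Hillcrest, w=200) → cum 544
  km 25 (Midtown, w=10) → cum 554
  km 27 (Riverbend, w=8) → cum 562
Optimal location: km 22.

x = 22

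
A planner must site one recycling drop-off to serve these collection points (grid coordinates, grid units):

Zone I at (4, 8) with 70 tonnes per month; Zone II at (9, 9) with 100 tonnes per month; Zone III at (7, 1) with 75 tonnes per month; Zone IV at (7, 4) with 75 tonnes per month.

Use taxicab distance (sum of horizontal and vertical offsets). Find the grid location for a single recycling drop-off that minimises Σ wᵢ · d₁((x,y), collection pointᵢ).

(7, 8)

Manhattan distance separates: Σwᵢ(|x−xᵢ|+|y−yᵢ|) = Σwᵢ|x−xᵢ| + Σwᵢ|y−yᵢ|, so x and y are optimised independently as 1-D weighted medians.
Total weight W = 320; half = 160.
x-coordinate, sorted with cumulative weight:
  x=4 (Zone I, w=70) cum 70
  x=7 (Zone III, w=75) cum 145
  x=7 (Zone IV, w=75) cum 220  ← median
  x=9 (Zone II, w=100) cum 320
⇒ x* = 7
y-coordinate, sorted with cumulative weight:
  y=1 (Zone III, w=75) cum 75
  y=4 (Zone IV, w=75) cum 150
  y=8 (Zone I, w=70) cum 220  ← median
  y=9 (Zone II, w=100) cum 320
⇒ y* = 8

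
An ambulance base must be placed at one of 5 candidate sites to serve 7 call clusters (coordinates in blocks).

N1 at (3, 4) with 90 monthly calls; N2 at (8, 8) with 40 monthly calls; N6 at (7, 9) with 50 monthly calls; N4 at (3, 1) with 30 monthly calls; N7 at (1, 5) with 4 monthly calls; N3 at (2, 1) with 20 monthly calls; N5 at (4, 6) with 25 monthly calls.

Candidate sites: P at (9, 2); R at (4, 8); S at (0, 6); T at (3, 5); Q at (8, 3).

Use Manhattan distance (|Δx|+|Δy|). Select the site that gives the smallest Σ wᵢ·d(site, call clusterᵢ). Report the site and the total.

Total weighted distance at each candidate:
  P (9, 2): total = 2089
  R (4, 8): total = 1304
  S (0, 6): total = 1838
  T (3, 5): total = 1088
  Q (8, 3): total = 1671
Minimum is at T with total 1088 blocks.

T, total 1088 blocks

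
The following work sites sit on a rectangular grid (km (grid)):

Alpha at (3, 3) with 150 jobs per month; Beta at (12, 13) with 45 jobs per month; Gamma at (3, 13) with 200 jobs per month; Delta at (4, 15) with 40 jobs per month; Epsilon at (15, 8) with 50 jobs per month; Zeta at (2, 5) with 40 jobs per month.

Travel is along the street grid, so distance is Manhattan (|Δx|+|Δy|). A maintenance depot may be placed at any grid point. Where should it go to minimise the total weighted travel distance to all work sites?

Manhattan distance separates: Σwᵢ(|x−xᵢ|+|y−yᵢ|) = Σwᵢ|x−xᵢ| + Σwᵢ|y−yᵢ|, so x and y are optimised independently as 1-D weighted medians.
Total weight W = 525; half = 262.5.
x-coordinate, sorted with cumulative weight:
  x=2 (Zeta, w=40) cum 40
  x=3 (Alpha, w=150) cum 190
  x=3 (Gamma, w=200) cum 390  ← median
  x=4 (Delta, w=40) cum 430
  x=12 (Beta, w=45) cum 475
  x=15 (Epsilon, w=50) cum 525
⇒ x* = 3
y-coordinate, sorted with cumulative weight:
  y=3 (Alpha, w=150) cum 150
  y=5 (Zeta, w=40) cum 190
  y=8 (Epsilon, w=50) cum 240
  y=13 (Beta, w=45) cum 285  ← median
  y=13 (Gamma, w=200) cum 485
  y=15 (Delta, w=40) cum 525
⇒ y* = 13

(3, 13)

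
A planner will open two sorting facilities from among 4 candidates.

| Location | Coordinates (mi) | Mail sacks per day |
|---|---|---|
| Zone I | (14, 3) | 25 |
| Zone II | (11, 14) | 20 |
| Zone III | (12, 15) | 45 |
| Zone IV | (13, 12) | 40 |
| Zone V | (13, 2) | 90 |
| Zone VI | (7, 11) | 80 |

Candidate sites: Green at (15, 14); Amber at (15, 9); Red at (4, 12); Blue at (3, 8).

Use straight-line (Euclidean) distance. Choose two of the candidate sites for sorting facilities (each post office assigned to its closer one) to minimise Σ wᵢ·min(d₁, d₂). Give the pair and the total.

{Amber, Red}, total 1634.4

Evaluate every pair (each demand assigned to the nearer of the two):
  {Amber, Red}: total = 1634.4
  {Amber, Blue}: total = 1781.4
  {Green, Amber}: total = 1802.4
  {Green, Red}: total = 1959.5
  {Green, Blue}: total = 2061.1
  {Red, Blue}: total = 2494.7
Best pair: {Amber, Red} with total 1634.4.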